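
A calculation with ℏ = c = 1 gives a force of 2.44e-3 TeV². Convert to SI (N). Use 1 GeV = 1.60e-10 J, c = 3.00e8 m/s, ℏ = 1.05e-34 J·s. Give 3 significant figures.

Force is [E]/[L] = [E]²/(ℏc); restore (ℏc)⁻¹.
1 GeV² → 1/(ℏc) × (1 GeV in J)² = 8.13e5 N.
Convert the energy scale: 2.44e-3 TeV² = 2.44e3 GeV².
Result: 2.44e3 × 8.13e5 = 1.98e9 N.

1.98e9 N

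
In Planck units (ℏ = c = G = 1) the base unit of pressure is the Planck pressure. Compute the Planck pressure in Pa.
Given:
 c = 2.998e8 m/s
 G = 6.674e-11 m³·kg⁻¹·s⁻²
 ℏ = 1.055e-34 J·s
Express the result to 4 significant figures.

4.632e113 Pa

p_P = c⁷/(ℏG²)
  = 2.177e59 / 4.699e-55
  = 4.632e113 Pa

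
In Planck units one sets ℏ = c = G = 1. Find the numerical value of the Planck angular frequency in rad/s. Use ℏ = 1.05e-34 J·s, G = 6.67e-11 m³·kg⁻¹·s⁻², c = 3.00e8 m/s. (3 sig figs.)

1.86e43 rad/s

ω_P = √(c⁵/(ℏG))
  = √(3.47e86)
  = 1.86e43 rad/s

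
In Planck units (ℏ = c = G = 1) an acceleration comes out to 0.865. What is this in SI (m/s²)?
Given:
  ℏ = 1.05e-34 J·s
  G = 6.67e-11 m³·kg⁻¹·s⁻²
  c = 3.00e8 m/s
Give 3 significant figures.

4.83e51 m/s²

One Planck acceleration: a_P = √(c⁷/(ℏG)) = 5.59e51 m/s².
0.865 × 5.59e51 m/s² = 4.83e51 m/s²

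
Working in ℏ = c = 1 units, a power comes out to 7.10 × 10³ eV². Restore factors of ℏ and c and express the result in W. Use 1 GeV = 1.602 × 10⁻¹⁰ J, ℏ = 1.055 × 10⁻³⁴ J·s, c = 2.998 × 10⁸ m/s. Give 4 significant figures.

Power is [E]/[T] = [E]²/ℏ.
1 GeV² → 1/ℏ × (1 GeV in J)² = 2.433 × 10¹⁴ W.
Convert the energy scale: 7.10 × 10³ eV² = 7.10 × 10⁻¹⁵ GeV².
Result: 7.10 × 10⁻¹⁵ × 2.433 × 10¹⁴ = 1.727 W.

1.727 W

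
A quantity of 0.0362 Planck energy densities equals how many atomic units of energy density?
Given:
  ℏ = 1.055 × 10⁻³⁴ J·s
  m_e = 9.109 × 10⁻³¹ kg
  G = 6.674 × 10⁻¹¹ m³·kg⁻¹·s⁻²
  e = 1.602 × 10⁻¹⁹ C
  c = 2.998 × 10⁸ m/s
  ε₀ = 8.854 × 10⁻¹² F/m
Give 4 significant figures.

5.725 × 10⁹⁸

Planck energy density: u_P = c⁷/(ℏG²) = 4.632 × 10¹¹³ J/m³
atomic unit of energy density: u_au = E_h/a₀³ = m_e⁴e¹⁰/((4πε₀)⁵ℏ⁸) = 2.929 × 10¹³ J/m³
0.0362 × 4.632 × 10¹¹³ / 2.929 × 10¹³ = 5.725 × 10⁹⁸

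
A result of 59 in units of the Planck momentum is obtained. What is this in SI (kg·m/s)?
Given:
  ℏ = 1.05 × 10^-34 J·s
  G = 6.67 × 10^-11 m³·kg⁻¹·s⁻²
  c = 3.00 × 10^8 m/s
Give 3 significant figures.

One Planck momentum: p_P = √(ℏc³/G) = 6.52 kg·m/s.
59 × 6.52 kg·m/s = 385 kg·m/s

385 kg·m/s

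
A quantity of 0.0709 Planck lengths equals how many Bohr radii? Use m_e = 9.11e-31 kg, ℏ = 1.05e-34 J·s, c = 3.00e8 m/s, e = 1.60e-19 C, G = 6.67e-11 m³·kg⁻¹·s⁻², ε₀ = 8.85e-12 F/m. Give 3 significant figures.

Planck length: ℓ_P = √(ℏG/c³) = 1.61e-35 m
Bohr radius: a₀ = 4πε₀ℏ²/(m_e e²) = 5.26e-11 m
0.0709 × 1.61e-35 / 5.26e-11 = 2.17e-26

2.17e-26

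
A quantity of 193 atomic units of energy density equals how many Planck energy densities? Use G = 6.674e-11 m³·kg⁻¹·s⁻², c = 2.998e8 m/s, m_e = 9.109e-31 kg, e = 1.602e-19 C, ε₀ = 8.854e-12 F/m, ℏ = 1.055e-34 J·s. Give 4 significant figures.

1.220e-98

atomic unit of energy density: u_au = E_h/a₀³ = m_e⁴e¹⁰/((4πε₀)⁵ℏ⁸) = 2.929e13 J/m³
Planck energy density: u_P = c⁷/(ℏG²) = 4.632e113 J/m³
193 × 2.929e13 / 4.632e113 = 1.220e-98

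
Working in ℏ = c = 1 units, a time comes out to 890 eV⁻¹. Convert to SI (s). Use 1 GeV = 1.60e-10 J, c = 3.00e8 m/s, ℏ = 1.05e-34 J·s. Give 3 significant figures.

5.84e-13 s

A time is [E]⁻¹ in ℏ=c=1; restore one factor of ℏ.
1 GeV⁻¹ → ℏ × (1 GeV in J)⁻¹ = 6.56e-25 s.
Convert the energy scale: 890 eV⁻¹ = 8.90e11 GeV⁻¹.
Result: 8.90e11 × 6.56e-25 = 5.84e-13 s.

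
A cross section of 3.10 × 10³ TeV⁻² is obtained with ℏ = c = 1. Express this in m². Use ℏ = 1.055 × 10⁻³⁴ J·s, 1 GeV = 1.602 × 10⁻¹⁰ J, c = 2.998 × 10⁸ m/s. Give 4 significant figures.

Area is [L]² = [E]⁻²·(ℏc)²; restore (ℏc)².
1 GeV⁻² → (ℏc)² × (1 GeV in J)⁻² = 3.898 × 10⁻³² m².
Convert the energy scale: 3.10 × 10³ TeV⁻² = 3.10 × 10⁻³ GeV⁻².
Result: 3.10 × 10⁻³ × 3.898 × 10⁻³² = 1.208 × 10⁻³⁴ m².

1.208 × 10⁻³⁴ m²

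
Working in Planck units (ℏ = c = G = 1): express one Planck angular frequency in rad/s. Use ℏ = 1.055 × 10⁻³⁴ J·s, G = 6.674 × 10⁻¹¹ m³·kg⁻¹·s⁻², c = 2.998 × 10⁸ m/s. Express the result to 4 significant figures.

1.855 × 10⁴³ rad/s

Dimensional analysis gives ω_P = √(c⁵/(ℏG)).
  = √(3.440 × 10⁸⁶)
  = 1.855 × 10⁴³ rad/s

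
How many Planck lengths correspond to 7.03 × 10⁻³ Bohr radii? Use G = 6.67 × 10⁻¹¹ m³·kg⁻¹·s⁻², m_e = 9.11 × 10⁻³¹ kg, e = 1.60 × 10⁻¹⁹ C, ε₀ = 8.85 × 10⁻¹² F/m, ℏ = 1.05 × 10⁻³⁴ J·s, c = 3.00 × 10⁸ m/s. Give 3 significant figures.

Bohr radius: a₀ = 4πε₀ℏ²/(m_e e²) = 5.26 × 10⁻¹¹ m
Planck length: ℓ_P = √(ℏG/c³) = 1.61 × 10⁻³⁵ m
7.03 × 10⁻³ × 5.26 × 10⁻¹¹ / 1.61 × 10⁻³⁵ = 2.29 × 10²²

2.29 × 10²²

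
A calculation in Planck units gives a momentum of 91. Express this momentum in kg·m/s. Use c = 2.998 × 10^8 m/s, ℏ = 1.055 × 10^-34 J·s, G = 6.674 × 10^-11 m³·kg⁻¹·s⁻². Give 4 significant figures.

593.9 kg·m/s

One Planck momentum: p_P = √(ℏc³/G) = 6.527 kg·m/s.
91 × 6.527 kg·m/s = 593.9 kg·m/s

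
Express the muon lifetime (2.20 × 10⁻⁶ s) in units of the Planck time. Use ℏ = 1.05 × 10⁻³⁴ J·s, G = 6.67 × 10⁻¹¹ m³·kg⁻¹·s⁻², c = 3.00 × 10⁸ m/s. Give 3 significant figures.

Planck time: t_P = √(ℏG/c⁵) = 5.37 × 10⁻⁴⁴ s.
2.20 × 10⁻⁶ / 5.37 × 10⁻⁴⁴ = 4.10 × 10³⁷

4.10 × 10³⁷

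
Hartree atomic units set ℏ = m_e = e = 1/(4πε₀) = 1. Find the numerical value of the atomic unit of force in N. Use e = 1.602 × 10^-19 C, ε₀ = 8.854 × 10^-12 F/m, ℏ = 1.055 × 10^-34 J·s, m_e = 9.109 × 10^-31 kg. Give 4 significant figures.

Dimensional analysis gives F_au = E_h/a₀ = m_e²e⁶/((4πε₀)³ℏ⁴).
E_h = 4.354 × 10^-18 J
a₀ = 5.297 × 10^-11 m
E_h/a₀ = 8.220 × 10^-8 N

8.220 × 10^-8 N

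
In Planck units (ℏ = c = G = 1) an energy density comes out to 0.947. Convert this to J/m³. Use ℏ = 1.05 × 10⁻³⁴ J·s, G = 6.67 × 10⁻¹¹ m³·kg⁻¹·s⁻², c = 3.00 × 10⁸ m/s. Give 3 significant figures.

4.43 × 10¹¹³ J/m³

One Planck energy density: u_P = c⁷/(ℏG²) = 4.68 × 10¹¹³ J/m³.
0.947 × 4.68 × 10¹¹³ J/m³ = 4.43 × 10¹¹³ J/m³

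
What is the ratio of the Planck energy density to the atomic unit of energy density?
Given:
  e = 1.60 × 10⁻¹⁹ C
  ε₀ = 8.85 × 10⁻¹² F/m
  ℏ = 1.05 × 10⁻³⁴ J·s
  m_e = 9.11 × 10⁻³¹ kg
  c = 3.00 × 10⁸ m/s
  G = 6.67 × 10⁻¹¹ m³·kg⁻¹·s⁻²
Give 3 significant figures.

Planck energy density: u_P = c⁷/(ℏG²) = 4.68 × 10¹¹³ J/m³
atomic unit of energy density: u_au = E_h/a₀³ = m_e⁴e¹⁰/((4πε₀)⁵ℏ⁸) = 3.01 × 10¹³ J/m³
ratio = 4.68 × 10¹¹³ / 3.01 × 10¹³ = 1.55 × 10¹⁰⁰

1.55 × 10¹⁰⁰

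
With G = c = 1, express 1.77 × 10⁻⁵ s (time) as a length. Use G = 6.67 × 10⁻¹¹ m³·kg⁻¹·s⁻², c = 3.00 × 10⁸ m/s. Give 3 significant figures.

5.31 × 10³ m

Time → length via c.
1.77 × 10⁻⁵ s × (c) = 5.31 × 10³ m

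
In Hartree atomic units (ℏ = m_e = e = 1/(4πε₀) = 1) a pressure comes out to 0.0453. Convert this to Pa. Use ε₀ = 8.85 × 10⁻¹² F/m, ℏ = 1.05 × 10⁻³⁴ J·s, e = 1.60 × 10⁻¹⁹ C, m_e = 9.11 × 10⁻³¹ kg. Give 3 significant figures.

1.36 × 10¹² Pa

One atomic unit of pressure: P_au = E_h/a₀³ = m_e⁴e¹⁰/((4πε₀)⁵ℏ⁸) = 3.01 × 10¹³ Pa.
0.0453 × 3.01 × 10¹³ Pa = 1.36 × 10¹² Pa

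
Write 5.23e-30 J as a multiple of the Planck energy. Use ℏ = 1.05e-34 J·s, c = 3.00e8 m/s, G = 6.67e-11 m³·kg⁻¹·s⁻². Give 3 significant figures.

2.67e-39

Planck energy: E_P = √(ℏc⁵/G) = 1.96e9 J.
5.23e-30 / 1.96e9 = 2.67e-39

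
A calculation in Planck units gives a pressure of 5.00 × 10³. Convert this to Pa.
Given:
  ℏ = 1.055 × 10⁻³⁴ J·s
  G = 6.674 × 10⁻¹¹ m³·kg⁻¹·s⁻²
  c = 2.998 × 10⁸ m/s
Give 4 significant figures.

One Planck pressure: p_P = c⁷/(ℏG²) = 4.632 × 10¹¹³ Pa.
5.00 × 10³ × 4.632 × 10¹¹³ Pa = 2.316 × 10¹¹⁷ Pa

2.316 × 10¹¹⁷ Pa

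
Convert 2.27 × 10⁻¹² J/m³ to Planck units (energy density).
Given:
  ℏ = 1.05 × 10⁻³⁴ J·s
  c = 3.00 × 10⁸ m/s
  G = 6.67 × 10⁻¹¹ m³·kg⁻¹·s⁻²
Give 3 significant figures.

4.85 × 10⁻¹²⁶

Planck energy density: u_P = c⁷/(ℏG²) = 4.68 × 10¹¹³ J/m³.
2.27 × 10⁻¹² / 4.68 × 10¹¹³ = 4.85 × 10⁻¹²⁶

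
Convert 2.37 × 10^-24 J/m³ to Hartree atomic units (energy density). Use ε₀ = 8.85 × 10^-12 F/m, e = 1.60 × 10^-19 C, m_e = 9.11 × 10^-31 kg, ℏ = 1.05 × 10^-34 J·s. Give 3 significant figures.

atomic unit of energy density: u_au = E_h/a₀³ = m_e⁴e¹⁰/((4πε₀)⁵ℏ⁸) = 3.01 × 10^13 J/m³.
2.37 × 10^-24 / 3.01 × 10^13 = 7.87 × 10^-38

7.87 × 10^-38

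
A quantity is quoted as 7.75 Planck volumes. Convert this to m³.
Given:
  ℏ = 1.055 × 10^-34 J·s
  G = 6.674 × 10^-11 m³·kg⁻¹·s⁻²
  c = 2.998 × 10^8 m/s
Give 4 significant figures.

One Planck volume: V_P = (ℏG/c³)^(3/2) = 4.224 × 10^-105 m³.
7.75 × 4.224 × 10^-105 m³ = 3.274 × 10^-104 m³

3.274 × 10^-104 m³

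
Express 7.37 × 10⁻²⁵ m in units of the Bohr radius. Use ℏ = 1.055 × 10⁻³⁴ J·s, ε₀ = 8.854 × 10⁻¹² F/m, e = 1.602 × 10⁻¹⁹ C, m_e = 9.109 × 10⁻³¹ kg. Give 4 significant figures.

1.391 × 10⁻¹⁴

Bohr radius: a₀ = 4πε₀ℏ²/(m_e e²) = 5.297 × 10⁻¹¹ m.
7.37 × 10⁻²⁵ / 5.297 × 10⁻¹¹ = 1.391 × 10⁻¹⁴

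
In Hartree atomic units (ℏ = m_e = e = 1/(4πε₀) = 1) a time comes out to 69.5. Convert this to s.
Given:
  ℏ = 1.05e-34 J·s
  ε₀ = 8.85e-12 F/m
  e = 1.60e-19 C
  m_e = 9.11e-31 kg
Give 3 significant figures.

One atomic unit of time: τ_au = (4πε₀)²ℏ³/(m_e e⁴) = 2.40e-17 s.
69.5 × 2.40e-17 s = 1.67e-15 s

1.67e-15 s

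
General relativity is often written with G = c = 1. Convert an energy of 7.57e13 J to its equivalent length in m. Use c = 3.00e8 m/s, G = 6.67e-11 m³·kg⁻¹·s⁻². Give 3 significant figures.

Energy → length via G/c⁴.
7.57e13 J × (G/c⁴) = 6.23e-31 m

6.23e-31 m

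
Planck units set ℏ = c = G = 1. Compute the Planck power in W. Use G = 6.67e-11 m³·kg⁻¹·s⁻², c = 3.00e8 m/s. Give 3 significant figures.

3.64e52 W

Dimensional analysis gives P_P = c⁵/G.
  = 2.43e42 / 6.67e-11
  = 3.64e52 W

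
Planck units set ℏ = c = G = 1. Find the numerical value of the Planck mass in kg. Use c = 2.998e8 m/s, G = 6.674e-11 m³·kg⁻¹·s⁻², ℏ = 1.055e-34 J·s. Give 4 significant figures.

Dimensional analysis gives m_P = √(ℏc/G).
  = √(4.739e-16)
  = 2.177e-8 kg

2.177e-8 kg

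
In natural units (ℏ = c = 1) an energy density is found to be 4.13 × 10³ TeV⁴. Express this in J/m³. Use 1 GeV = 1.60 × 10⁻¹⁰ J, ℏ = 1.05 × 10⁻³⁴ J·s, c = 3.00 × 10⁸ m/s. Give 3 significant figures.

8.66 × 10⁵² J/m³

[E]/[L]³ = [E]⁴/(ℏc)³; restore (ℏc)⁻³.
1 GeV⁴ → 1/(ℏc)³ × (1 GeV in J)⁴ = 2.10 × 10³⁷ J/m³.
Convert the energy scale: 4.13 × 10³ TeV⁴ = 4.13 × 10¹⁵ GeV⁴.
Result: 4.13 × 10¹⁵ × 2.10 × 10³⁷ = 8.66 × 10⁵² J/m³.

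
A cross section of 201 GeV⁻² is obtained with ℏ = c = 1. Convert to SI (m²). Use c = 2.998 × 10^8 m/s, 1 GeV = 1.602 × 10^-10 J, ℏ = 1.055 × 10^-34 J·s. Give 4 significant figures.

7.835 × 10^-30 m²

Area is [L]² = [E]⁻²·(ℏc)²; restore (ℏc)².
1 GeV⁻² → (ℏc)² × (1 GeV in J)⁻² = 3.898 × 10^-32 m².
Result: 201 × 3.898 × 10^-32 = 7.835 × 10^-30 m².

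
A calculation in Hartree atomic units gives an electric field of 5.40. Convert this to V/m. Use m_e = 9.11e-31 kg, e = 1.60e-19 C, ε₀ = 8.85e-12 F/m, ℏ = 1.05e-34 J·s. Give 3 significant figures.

2.81e12 V/m

One atomic unit of electric field: E_au = E_h/(e a₀) = m_e²e⁵/((4πε₀)³ℏ⁴) = 5.20e11 V/m.
5.40 × 5.20e11 V/m = 2.81e12 V/m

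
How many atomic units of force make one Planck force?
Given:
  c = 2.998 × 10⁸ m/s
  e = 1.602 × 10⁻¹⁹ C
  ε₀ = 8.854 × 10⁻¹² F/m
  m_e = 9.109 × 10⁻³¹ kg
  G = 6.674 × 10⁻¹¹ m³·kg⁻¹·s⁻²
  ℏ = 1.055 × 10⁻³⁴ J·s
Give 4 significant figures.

Planck force: F_P = c⁴/G = 1.210 × 10⁴⁴ N
atomic unit of force: F_au = E_h/a₀ = m_e²e⁶/((4πε₀)³ℏ⁴) = 8.220 × 10⁻⁸ N
ratio = 1.210 × 10⁴⁴ / 8.220 × 10⁻⁸ = 1.473 × 10⁵¹

1.473 × 10⁵¹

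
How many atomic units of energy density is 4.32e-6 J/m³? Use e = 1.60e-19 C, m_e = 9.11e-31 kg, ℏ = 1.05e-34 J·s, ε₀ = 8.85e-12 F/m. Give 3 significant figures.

atomic unit of energy density: u_au = E_h/a₀³ = m_e⁴e¹⁰/((4πε₀)⁵ℏ⁸) = 3.01e13 J/m³.
4.32e-6 / 3.01e13 = 1.43e-19

1.43e-19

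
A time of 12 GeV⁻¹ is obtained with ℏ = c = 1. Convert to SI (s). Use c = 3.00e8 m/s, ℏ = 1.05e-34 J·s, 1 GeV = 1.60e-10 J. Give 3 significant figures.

7.88e-24 s

A time is [E]⁻¹ in ℏ=c=1; restore one factor of ℏ.
1 GeV⁻¹ → ℏ × (1 GeV in J)⁻¹ = 6.56e-25 s.
Result: 12 × 6.56e-25 = 7.88e-24 s.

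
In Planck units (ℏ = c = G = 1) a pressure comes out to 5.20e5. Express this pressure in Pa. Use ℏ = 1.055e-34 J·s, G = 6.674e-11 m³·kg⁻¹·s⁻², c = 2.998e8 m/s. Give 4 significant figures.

One Planck pressure: p_P = c⁷/(ℏG²) = 4.632e113 Pa.
5.20e5 × 4.632e113 Pa = 2.409e119 Pa

2.409e119 Pa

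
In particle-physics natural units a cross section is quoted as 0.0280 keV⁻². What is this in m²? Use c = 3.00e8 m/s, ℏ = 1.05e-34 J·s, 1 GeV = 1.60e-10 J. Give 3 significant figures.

Area is [L]² = [E]⁻²·(ℏc)²; restore (ℏc)².
1 GeV⁻² → (ℏc)² × (1 GeV in J)⁻² = 3.88e-32 m².
Convert the energy scale: 0.0280 keV⁻² = 2.80e10 GeV⁻².
Result: 2.80e10 × 3.88e-32 = 1.09e-21 m².

1.09e-21 m²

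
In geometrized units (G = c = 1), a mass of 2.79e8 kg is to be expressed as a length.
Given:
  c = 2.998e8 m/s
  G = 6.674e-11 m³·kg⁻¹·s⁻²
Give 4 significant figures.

2.072e-19 m

In G = c = 1 units mass has dimensions of length; the conversion factor is G/c².
2.79e8 kg × (G/c²) = 2.072e-19 m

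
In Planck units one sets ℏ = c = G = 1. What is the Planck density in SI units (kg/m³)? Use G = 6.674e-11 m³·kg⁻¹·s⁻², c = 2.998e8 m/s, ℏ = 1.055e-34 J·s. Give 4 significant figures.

ρ_P = c⁵/(ℏG²)
  = 2.422e42 / 4.699e-55
  = 5.154e96 kg/m³

5.154e96 kg/m³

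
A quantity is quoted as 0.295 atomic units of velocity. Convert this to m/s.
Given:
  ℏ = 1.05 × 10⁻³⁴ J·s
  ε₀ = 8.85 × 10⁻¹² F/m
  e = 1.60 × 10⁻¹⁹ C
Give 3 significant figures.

One atomic unit of velocity: v_au = e²/(4πε₀ℏ) = 2.19 × 10⁶ m/s.
0.295 × 2.19 × 10⁶ m/s = 6.47 × 10⁵ m/s

6.47 × 10⁵ m/s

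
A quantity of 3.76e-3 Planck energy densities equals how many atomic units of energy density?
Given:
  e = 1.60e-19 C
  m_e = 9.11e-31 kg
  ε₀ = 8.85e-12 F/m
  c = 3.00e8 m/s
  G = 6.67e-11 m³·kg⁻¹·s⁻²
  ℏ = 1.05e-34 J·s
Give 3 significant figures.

5.84e97

Planck energy density: u_P = c⁷/(ℏG²) = 4.68e113 J/m³
atomic unit of energy density: u_au = E_h/a₀³ = m_e⁴e¹⁰/((4πε₀)⁵ℏ⁸) = 3.01e13 J/m³
3.76e-3 × 4.68e113 / 3.01e13 = 5.84e97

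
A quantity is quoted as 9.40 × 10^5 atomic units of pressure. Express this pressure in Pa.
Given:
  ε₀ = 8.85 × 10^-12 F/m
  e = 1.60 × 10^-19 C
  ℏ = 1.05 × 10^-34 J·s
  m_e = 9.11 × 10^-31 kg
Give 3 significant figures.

One atomic unit of pressure: P_au = E_h/a₀³ = m_e⁴e¹⁰/((4πε₀)⁵ℏ⁸) = 3.01 × 10^13 Pa.
9.40 × 10^5 × 3.01 × 10^13 Pa = 2.83 × 10^19 Pa

2.83 × 10^19 Pa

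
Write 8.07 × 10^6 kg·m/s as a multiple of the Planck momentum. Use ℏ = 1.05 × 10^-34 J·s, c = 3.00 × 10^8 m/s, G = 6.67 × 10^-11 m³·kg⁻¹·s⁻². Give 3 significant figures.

Planck momentum: p_P = √(ℏc³/G) = 6.52 kg·m/s.
8.07 × 10^6 / 6.52 = 1.24 × 10^6

1.24 × 10^6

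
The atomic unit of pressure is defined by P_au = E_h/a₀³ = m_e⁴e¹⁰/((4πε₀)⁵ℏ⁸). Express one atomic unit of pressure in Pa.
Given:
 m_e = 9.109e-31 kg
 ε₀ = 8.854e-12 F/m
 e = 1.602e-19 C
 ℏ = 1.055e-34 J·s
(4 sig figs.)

2.929e13 Pa

P_au = E_h/a₀³ = m_e⁴e¹⁰/((4πε₀)⁵ℏ⁸)
E_h = 4.354e-18 J
a₀ = 5.297e-11 m
E_h/a₀³ = 2.929e13 Pa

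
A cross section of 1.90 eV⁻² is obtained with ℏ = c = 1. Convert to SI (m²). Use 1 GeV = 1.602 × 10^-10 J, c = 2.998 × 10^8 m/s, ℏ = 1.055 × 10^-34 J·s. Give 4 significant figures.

Area is [L]² = [E]⁻²·(ℏc)²; restore (ℏc)².
1 GeV⁻² → (ℏc)² × (1 GeV in J)⁻² = 3.898 × 10^-32 m².
Convert the energy scale: 1.90 eV⁻² = 1.90 × 10^18 GeV⁻².
Result: 1.90 × 10^18 × 3.898 × 10^-32 = 7.406 × 10^-14 m².

7.406 × 10^-14 m²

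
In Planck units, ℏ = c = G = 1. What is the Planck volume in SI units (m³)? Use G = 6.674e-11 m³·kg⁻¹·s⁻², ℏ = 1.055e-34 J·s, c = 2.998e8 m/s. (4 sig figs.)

From ℏ = c = G = 1 the volume scale is V_P = (ℏG/c³)^(3/2).
  = √(1.784e-209)
  = 4.224e-105 m³

4.224e-105 m³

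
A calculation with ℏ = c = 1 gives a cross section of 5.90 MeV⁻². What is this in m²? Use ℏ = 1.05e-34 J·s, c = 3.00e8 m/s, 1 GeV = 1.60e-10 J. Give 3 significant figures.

Area is [L]² = [E]⁻²·(ℏc)²; restore (ℏc)².
1 GeV⁻² → (ℏc)² × (1 GeV in J)⁻² = 3.88e-32 m².
Convert the energy scale: 5.90 MeV⁻² = 5.90e6 GeV⁻².
Result: 5.90e6 × 3.88e-32 = 2.29e-25 m².

2.29e-25 m²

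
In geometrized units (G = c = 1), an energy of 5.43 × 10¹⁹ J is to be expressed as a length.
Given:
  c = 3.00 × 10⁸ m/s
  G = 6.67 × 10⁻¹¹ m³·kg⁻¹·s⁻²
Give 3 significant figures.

4.47 × 10⁻²⁵ m

Energy → length via G/c⁴.
5.43 × 10¹⁹ J × (G/c⁴) = 4.47 × 10⁻²⁵ m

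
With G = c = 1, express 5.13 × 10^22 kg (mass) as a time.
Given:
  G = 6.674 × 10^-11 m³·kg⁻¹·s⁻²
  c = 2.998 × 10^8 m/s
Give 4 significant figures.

1.271 × 10^-13 s

Mass → time via G/c³.
5.13 × 10^22 kg × (G/c³) = 1.271 × 10^-13 s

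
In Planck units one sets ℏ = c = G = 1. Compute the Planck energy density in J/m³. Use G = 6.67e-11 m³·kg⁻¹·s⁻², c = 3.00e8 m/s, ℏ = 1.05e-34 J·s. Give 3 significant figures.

u_P = c⁷/(ℏG²)
  = 2.19e59 / 4.67e-55
  = 4.68e113 J/m³

4.68e113 J/m³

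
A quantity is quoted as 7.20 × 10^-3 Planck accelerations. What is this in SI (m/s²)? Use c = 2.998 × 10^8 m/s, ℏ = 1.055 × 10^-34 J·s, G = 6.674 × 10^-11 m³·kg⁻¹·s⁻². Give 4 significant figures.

4.003 × 10^49 m/s²

One Planck acceleration: a_P = √(c⁷/(ℏG)) = 5.560 × 10^51 m/s².
7.20 × 10^-3 × 5.560 × 10^51 m/s² = 4.003 × 10^49 m/s²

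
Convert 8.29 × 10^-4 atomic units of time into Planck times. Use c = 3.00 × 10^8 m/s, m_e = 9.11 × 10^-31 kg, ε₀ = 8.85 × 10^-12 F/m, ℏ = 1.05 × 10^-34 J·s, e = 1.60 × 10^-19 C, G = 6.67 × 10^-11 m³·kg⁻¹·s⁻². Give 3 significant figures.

3.70 × 10^23

atomic unit of time: τ_au = (4πε₀)²ℏ³/(m_e e⁴) = 2.40 × 10^-17 s
Planck time: t_P = √(ℏG/c⁵) = 5.37 × 10^-44 s
8.29 × 10^-4 × 2.40 × 10^-17 / 5.37 × 10^-44 = 3.70 × 10^23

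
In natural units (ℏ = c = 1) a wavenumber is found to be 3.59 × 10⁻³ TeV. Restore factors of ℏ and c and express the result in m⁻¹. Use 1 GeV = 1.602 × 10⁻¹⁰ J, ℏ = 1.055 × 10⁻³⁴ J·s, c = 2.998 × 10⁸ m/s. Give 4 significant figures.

Inverse length is [E]/(ℏc).
1 GeV → 1/(ℏc) × (1 GeV in J) = 5.065 × 10¹⁵ m⁻¹.
Convert the energy scale: 3.59 × 10⁻³ TeV = 3.59 GeV.
Result: 3.59 × 5.065 × 10¹⁵ = 1.818 × 10¹⁶ m⁻¹.

1.818 × 10¹⁶ m⁻¹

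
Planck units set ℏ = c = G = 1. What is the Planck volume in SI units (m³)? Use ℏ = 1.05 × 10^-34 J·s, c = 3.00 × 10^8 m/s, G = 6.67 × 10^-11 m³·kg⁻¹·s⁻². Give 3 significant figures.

From ℏ = c = G = 1 the volume scale is V_P = (ℏG/c³)^(3/2).
  = √(1.75 × 10^-209)
  = 4.18 × 10^-105 m³

4.18 × 10^-105 m³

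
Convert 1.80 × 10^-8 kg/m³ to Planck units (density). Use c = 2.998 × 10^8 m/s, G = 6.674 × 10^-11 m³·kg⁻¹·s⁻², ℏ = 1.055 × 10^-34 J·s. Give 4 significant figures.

Planck density: ρ_P = c⁵/(ℏG²) = 5.154 × 10^96 kg/m³.
1.80 × 10^-8 / 5.154 × 10^96 = 3.493 × 10^-105

3.493 × 10^-105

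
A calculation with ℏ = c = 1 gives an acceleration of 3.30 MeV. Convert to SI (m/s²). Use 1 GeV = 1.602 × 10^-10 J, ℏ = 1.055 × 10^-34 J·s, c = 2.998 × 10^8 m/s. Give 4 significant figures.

Acceleration is [L]/[T]² = c·[E]/ℏ.
1 GeV → c/ℏ × (1 GeV in J) = 4.552 × 10^32 m/s².
Convert the energy scale: 3.30 MeV = 3.30 × 10^-3 GeV.
Result: 3.30 × 10^-3 × 4.552 × 10^32 = 1.502 × 10^30 m/s².

1.502 × 10^30 m/s²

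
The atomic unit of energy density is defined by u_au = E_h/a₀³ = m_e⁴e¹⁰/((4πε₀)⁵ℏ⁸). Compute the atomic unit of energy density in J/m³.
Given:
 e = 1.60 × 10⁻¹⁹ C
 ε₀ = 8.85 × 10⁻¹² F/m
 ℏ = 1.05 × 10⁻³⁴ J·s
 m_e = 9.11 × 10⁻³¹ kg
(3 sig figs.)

u_au = E_h/a₀³ = m_e⁴e¹⁰/((4πε₀)⁵ℏ⁸)
E_h = 4.38 × 10⁻¹⁸ J
a₀ = 5.26 × 10⁻¹¹ m
E_h/a₀³ = 3.01 × 10¹³ J/m³

3.01 × 10¹³ J/m³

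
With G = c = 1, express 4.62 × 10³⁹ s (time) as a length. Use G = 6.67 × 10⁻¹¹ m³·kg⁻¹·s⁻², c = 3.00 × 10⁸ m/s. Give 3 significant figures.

Time → length via c.
4.62 × 10³⁹ s × (c) = 1.39 × 10⁴⁸ m

1.39 × 10⁴⁸ m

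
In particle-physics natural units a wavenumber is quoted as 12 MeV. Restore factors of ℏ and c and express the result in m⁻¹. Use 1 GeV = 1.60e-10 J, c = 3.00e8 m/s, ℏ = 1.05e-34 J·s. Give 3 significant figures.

Inverse length is [E]/(ℏc).
1 GeV → 1/(ℏc) × (1 GeV in J) = 5.08e15 m⁻¹.
Convert the energy scale: 12 MeV = 0.0120 GeV.
Result: 0.0120 × 5.08e15 = 6.10e13 m⁻¹.

6.10e13 m⁻¹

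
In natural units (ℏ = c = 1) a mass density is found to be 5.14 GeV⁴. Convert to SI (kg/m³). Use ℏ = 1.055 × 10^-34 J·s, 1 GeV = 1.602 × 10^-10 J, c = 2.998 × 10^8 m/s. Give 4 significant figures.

1.190 × 10^21 kg/m³

Mass density is [E]/(c²[L]³) = [E]⁴/(ℏ³c⁵).
1 GeV⁴ → 1/(ℏ³c⁵) × (1 GeV in J)⁴ = 2.316 × 10^20 kg/m³.
Result: 5.14 × 2.316 × 10^20 = 1.190 × 10^21 kg/m³.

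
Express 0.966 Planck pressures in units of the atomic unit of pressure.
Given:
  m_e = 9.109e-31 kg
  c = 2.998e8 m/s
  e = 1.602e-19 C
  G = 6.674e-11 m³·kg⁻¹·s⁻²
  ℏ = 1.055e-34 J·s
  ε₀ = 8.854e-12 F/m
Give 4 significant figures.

Planck pressure: p_P = c⁷/(ℏG²) = 4.632e113 Pa
atomic unit of pressure: P_au = E_h/a₀³ = m_e⁴e¹⁰/((4πε₀)⁵ℏ⁸) = 2.929e13 Pa
0.966 × 4.632e113 / 2.929e13 = 1.528e100

1.528e100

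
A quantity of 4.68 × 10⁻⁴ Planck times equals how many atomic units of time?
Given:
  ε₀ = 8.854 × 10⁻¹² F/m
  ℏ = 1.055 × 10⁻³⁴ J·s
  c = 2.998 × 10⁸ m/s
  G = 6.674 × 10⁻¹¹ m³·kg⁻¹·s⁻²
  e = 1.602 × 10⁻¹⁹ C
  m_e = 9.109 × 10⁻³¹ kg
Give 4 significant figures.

Planck time: t_P = √(ℏG/c⁵) = 5.392 × 10⁻⁴⁴ s
atomic unit of time: τ_au = (4πε₀)²ℏ³/(m_e e⁴) = 2.423 × 10⁻¹⁷ s
4.68 × 10⁻⁴ × 5.392 × 10⁻⁴⁴ / 2.423 × 10⁻¹⁷ = 1.041 × 10⁻³⁰

1.041 × 10⁻³⁰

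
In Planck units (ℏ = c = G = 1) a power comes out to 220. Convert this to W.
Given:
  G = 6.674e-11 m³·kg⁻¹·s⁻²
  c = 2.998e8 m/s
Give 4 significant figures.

7.984e54 W

One Planck power: P_P = c⁵/G = 3.629e52 W.
220 × 3.629e52 W = 7.984e54 W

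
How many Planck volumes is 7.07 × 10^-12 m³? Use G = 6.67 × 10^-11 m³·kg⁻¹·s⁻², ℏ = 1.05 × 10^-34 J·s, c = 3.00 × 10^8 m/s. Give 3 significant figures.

1.69 × 10^93

Planck volume: V_P = (ℏG/c³)^(3/2) = 4.18 × 10^-105 m³.
7.07 × 10^-12 / 4.18 × 10^-105 = 1.69 × 10^93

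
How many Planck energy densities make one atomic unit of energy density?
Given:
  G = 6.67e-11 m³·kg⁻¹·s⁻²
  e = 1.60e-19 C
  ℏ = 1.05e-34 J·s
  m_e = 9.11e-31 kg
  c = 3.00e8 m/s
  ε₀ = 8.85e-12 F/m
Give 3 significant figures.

atomic unit of energy density: u_au = E_h/a₀³ = m_e⁴e¹⁰/((4πε₀)⁵ℏ⁸) = 3.01e13 J/m³
Planck energy density: u_P = c⁷/(ℏG²) = 4.68e113 J/m³
ratio = 3.01e13 / 4.68e113 = 6.44e-101

6.44e-101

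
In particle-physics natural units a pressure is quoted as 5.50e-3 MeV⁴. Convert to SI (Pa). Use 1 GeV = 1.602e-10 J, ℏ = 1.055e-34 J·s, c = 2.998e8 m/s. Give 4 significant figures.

1.145e23 Pa

Pressure is [E]/[L]³ = [E]⁴/(ℏc)³.
1 GeV⁴ → 1/(ℏc)³ × (1 GeV in J)⁴ = 2.082e37 Pa.
Convert the energy scale: 5.50e-3 MeV⁴ = 5.50e-15 GeV⁴.
Result: 5.50e-15 × 2.082e37 = 1.145e23 Pa.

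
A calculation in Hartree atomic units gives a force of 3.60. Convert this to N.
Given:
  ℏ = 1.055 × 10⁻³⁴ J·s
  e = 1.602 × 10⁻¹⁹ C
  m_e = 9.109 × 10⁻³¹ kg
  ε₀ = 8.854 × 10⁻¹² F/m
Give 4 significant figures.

One atomic unit of force: F_au = E_h/a₀ = m_e²e⁶/((4πε₀)³ℏ⁴) = 8.220 × 10⁻⁸ N.
3.60 × 8.220 × 10⁻⁸ N = 2.959 × 10⁻⁷ N

2.959 × 10⁻⁷ N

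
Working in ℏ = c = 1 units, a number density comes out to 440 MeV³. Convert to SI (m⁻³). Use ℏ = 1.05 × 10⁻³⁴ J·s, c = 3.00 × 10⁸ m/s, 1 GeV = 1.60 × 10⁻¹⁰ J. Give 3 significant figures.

Number density is [L]⁻³ = [E]³/(ℏc)³.
1 GeV³ → 1/(ℏc)³ × (1 GeV in J)³ = 1.31 × 10⁴⁷ m⁻³.
Convert the energy scale: 440 MeV³ = 4.40 × 10⁻⁷ GeV³.
Result: 4.40 × 10⁻⁷ × 1.31 × 10⁴⁷ = 5.77 × 10⁴⁰ m⁻³.

5.77 × 10⁴⁰ m⁻³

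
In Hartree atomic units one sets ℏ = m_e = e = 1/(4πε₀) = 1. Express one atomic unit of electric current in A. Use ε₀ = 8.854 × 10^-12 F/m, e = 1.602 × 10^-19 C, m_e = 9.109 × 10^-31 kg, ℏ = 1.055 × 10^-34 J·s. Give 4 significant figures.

6.612 × 10^-3 A

I_au = e E_h/ℏ = m_e e⁵/((4πε₀)²ℏ³)
E_h = 4.354 × 10^-18 J
e·E_h/ℏ = 6.612 × 10^-3 A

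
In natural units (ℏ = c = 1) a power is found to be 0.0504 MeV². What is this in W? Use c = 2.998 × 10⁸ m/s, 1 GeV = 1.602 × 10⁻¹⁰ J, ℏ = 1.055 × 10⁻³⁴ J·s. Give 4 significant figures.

Power is [E]/[T] = [E]²/ℏ.
1 GeV² → 1/ℏ × (1 GeV in J)² = 2.433 × 10¹⁴ W.
Convert the energy scale: 0.0504 MeV² = 5.04 × 10⁻⁸ GeV².
Result: 5.04 × 10⁻⁸ × 2.433 × 10¹⁴ = 1.226 × 10⁷ W.

1.226 × 10⁷ W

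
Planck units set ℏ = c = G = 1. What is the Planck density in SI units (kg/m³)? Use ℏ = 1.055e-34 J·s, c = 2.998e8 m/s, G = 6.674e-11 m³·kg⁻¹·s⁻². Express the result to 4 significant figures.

5.154e96 kg/m³

Dimensional analysis gives ρ_P = c⁵/(ℏG²).
  = 2.422e42 / 4.699e-55
  = 5.154e96 kg/m³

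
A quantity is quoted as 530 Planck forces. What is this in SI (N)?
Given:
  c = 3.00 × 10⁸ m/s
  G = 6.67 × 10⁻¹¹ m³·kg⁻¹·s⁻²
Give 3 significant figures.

One Planck force: F_P = c⁴/G = 1.21 × 10⁴⁴ N.
530 × 1.21 × 10⁴⁴ N = 6.44 × 10⁴⁶ N

6.44 × 10⁴⁶ N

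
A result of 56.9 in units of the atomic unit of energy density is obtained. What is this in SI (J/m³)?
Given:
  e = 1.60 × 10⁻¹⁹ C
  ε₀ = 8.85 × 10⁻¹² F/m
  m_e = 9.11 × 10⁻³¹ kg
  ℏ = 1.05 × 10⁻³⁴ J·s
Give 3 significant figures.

1.71 × 10¹⁵ J/m³

One atomic unit of energy density: u_au = E_h/a₀³ = m_e⁴e¹⁰/((4πε₀)⁵ℏ⁸) = 3.01 × 10¹³ J/m³.
56.9 × 3.01 × 10¹³ J/m³ = 1.71 × 10¹⁵ J/m³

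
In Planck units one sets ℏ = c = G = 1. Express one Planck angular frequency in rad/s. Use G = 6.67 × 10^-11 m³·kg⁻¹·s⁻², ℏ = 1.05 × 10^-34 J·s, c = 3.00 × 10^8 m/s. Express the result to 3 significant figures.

1.86 × 10^43 rad/s

ω_P = √(c⁵/(ℏG))
  = √(3.47 × 10^86)
  = 1.86 × 10^43 rad/s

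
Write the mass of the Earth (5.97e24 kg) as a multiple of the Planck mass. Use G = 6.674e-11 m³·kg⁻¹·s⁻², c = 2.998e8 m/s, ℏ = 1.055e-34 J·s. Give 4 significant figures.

2.742e32

Planck mass: m_P = √(ℏc/G) = 2.177e-8 kg.
5.97e24 / 2.177e-8 = 2.742e32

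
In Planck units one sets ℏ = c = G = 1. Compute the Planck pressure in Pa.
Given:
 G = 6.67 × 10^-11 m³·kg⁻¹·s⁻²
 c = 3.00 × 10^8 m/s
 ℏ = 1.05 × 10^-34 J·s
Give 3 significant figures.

p_P = c⁷/(ℏG²)
  = 2.19 × 10^59 / 4.67 × 10^-55
  = 4.68 × 10^113 Pa

4.68 × 10^113 Pa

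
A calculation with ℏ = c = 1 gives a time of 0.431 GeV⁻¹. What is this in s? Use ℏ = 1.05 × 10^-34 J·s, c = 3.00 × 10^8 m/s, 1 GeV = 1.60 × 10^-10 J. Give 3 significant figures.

A time is [E]⁻¹ in ℏ=c=1; restore one factor of ℏ.
1 GeV⁻¹ → ℏ × (1 GeV in J)⁻¹ = 6.56 × 10^-25 s.
Result: 0.431 × 6.56 × 10^-25 = 2.83 × 10^-25 s.

2.83 × 10^-25 s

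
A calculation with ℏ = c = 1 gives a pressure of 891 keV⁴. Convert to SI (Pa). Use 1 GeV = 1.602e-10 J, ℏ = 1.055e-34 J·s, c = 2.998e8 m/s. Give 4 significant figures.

Pressure is [E]/[L]³ = [E]⁴/(ℏc)³.
1 GeV⁴ → 1/(ℏc)³ × (1 GeV in J)⁴ = 2.082e37 Pa.
Convert the energy scale: 891 keV⁴ = 8.91e-22 GeV⁴.
Result: 8.91e-22 × 2.082e37 = 1.855e16 Pa.

1.855e16 Pa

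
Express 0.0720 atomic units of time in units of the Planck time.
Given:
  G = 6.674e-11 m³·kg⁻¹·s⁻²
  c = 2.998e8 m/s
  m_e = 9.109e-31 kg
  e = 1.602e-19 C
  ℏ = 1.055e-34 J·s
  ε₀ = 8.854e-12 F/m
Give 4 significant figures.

3.235e25

atomic unit of time: τ_au = (4πε₀)²ℏ³/(m_e e⁴) = 2.423e-17 s
Planck time: t_P = √(ℏG/c⁵) = 5.392e-44 s
0.0720 × 2.423e-17 / 5.392e-44 = 3.235e25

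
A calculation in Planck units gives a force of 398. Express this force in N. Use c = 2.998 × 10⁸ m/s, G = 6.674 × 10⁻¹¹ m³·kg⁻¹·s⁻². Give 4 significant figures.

One Planck force: F_P = c⁴/G = 1.210 × 10⁴⁴ N.
398 × 1.210 × 10⁴⁴ N = 4.818 × 10⁴⁶ N

4.818 × 10⁴⁶ N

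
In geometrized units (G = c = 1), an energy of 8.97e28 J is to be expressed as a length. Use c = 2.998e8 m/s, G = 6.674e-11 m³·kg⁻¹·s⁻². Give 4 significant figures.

Energy → length via G/c⁴.
8.97e28 J × (G/c⁴) = 7.411e-16 m

7.411e-16 m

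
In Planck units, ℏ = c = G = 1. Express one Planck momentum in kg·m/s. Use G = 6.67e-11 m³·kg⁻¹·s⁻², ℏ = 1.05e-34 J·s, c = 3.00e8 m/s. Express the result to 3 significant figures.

6.52 kg·m/s

Dimensional analysis gives p_P = √(ℏc³/G).
  = √(42.5)
  = 6.52 kg·m/s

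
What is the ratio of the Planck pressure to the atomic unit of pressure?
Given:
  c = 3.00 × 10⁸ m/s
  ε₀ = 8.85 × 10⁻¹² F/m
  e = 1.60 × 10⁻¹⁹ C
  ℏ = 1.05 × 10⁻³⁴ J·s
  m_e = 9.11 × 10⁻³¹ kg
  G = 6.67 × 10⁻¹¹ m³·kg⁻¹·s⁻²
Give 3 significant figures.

1.55 × 10¹⁰⁰

Planck pressure: p_P = c⁷/(ℏG²) = 4.68 × 10¹¹³ Pa
atomic unit of pressure: P_au = E_h/a₀³ = m_e⁴e¹⁰/((4πε₀)⁵ℏ⁸) = 3.01 × 10¹³ Pa
ratio = 4.68 × 10¹¹³ / 3.01 × 10¹³ = 1.55 × 10¹⁰⁰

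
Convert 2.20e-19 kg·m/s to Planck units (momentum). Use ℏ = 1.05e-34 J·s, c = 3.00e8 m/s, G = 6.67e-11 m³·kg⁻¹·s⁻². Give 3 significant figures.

3.37e-20

Planck momentum: p_P = √(ℏc³/G) = 6.52 kg·m/s.
2.20e-19 / 6.52 = 3.37e-20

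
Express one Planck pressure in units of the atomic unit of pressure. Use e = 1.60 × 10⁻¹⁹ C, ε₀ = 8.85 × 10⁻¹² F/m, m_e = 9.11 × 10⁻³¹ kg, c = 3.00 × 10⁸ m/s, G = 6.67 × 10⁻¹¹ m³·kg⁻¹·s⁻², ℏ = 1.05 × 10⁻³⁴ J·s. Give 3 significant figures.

Planck pressure: p_P = c⁷/(ℏG²) = 4.68 × 10¹¹³ Pa
atomic unit of pressure: P_au = E_h/a₀³ = m_e⁴e¹⁰/((4πε₀)⁵ℏ⁸) = 3.01 × 10¹³ Pa
ratio = 4.68 × 10¹¹³ / 3.01 × 10¹³ = 1.55 × 10¹⁰⁰

1.55 × 10¹⁰⁰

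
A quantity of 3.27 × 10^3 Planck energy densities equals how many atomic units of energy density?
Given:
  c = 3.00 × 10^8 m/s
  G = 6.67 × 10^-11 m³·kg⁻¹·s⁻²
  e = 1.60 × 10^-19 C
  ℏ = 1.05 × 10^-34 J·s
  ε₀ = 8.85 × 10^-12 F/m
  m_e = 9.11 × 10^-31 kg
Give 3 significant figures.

5.08 × 10^103

Planck energy density: u_P = c⁷/(ℏG²) = 4.68 × 10^113 J/m³
atomic unit of energy density: u_au = E_h/a₀³ = m_e⁴e¹⁰/((4πε₀)⁵ℏ⁸) = 3.01 × 10^13 J/m³
3.27 × 10^3 × 4.68 × 10^113 / 3.01 × 10^13 = 5.08 × 10^103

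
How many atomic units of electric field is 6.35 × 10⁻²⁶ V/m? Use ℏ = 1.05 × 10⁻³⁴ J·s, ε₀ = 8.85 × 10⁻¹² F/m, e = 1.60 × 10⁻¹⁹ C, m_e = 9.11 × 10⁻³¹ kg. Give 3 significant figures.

atomic unit of electric field: E_au = E_h/(e a₀) = m_e²e⁵/((4πε₀)³ℏ⁴) = 5.20 × 10¹¹ V/m.
6.35 × 10⁻²⁶ / 5.20 × 10¹¹ = 1.22 × 10⁻³⁷

1.22 × 10⁻³⁷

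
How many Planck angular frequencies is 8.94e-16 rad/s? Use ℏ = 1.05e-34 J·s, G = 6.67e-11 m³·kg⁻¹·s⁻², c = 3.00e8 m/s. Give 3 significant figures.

Planck angular frequency: ω_P = √(c⁵/(ℏG)) = 1.86e43 rad/s.
8.94e-16 / 1.86e43 = 4.80e-59

4.80e-59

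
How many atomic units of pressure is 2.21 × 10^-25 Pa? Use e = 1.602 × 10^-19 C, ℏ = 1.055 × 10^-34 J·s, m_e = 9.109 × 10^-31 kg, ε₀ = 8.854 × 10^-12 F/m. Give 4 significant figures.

7.545 × 10^-39

atomic unit of pressure: P_au = E_h/a₀³ = m_e⁴e¹⁰/((4πε₀)⁵ℏ⁸) = 2.929 × 10^13 Pa.
2.21 × 10^-25 / 2.929 × 10^13 = 7.545 × 10^-39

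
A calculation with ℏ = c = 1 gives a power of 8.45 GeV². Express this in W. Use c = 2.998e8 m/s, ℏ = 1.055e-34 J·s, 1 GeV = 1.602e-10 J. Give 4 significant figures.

2.056e15 W

Power is [E]/[T] = [E]²/ℏ.
1 GeV² → 1/ℏ × (1 GeV in J)² = 2.433e14 W.
Result: 8.45 × 2.433e14 = 2.056e15 W.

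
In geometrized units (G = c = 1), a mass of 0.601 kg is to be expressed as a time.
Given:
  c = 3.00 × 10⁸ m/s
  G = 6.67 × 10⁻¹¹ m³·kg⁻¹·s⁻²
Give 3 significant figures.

1.48 × 10⁻³⁶ s

Mass → time via G/c³.
0.601 kg × (G/c³) = 1.48 × 10⁻³⁶ s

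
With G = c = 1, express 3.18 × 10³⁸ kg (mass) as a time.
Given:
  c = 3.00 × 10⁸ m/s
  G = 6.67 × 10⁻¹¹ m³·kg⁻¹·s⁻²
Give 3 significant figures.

786 s

Mass → time via G/c³.
3.18 × 10³⁸ kg × (G/c³) = 786 s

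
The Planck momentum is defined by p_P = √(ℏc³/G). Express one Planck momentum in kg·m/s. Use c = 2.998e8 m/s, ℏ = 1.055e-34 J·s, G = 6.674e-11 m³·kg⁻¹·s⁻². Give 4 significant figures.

p_P = √(ℏc³/G)
  = √(42.60)
  = 6.527 kg·m/s

6.527 kg·m/s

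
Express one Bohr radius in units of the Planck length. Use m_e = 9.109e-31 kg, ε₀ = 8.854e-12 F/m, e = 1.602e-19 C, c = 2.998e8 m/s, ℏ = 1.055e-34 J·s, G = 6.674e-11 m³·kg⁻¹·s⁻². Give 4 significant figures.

Bohr radius: a₀ = 4πε₀ℏ²/(m_e e²) = 5.297e-11 m
Planck length: ℓ_P = √(ℏG/c³) = 1.616e-35 m
ratio = 5.297e-11 / 1.616e-35 = 3.277e24

3.277e24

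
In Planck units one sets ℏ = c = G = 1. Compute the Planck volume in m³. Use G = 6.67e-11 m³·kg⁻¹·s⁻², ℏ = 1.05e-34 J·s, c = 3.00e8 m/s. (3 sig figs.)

4.18e-105 m³

V_P = (ℏG/c³)^(3/2)
  = √(1.75e-209)
  = 4.18e-105 m³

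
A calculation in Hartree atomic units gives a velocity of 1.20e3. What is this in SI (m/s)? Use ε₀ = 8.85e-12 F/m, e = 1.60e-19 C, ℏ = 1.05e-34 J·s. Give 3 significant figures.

One atomic unit of velocity: v_au = e²/(4πε₀ℏ) = 2.19e6 m/s.
1.20e3 × 2.19e6 m/s = 2.63e9 m/s

2.63e9 m/s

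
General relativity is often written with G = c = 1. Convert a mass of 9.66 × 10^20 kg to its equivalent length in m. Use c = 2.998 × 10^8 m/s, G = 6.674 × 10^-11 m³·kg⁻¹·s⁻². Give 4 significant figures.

7.173 × 10^-7 m

In G = c = 1 units mass has dimensions of length; the conversion factor is G/c².
9.66 × 10^20 kg × (G/c²) = 7.173 × 10^-7 m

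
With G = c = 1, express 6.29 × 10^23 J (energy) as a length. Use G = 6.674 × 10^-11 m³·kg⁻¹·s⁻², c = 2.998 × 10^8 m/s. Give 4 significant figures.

Energy → length via G/c⁴.
6.29 × 10^23 J × (G/c⁴) = 5.196 × 10^-21 m

5.196 × 10^-21 m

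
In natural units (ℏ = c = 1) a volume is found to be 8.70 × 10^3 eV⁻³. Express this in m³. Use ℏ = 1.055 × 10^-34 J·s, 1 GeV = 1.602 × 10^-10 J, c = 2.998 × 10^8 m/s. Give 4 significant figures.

6.696 × 10^-17 m³

Volume is [L]³ = [E]⁻³·(ℏc)³.
1 GeV⁻³ → (ℏc)³ × (1 GeV in J)⁻³ = 7.696 × 10^-48 m³.
Convert the energy scale: 8.70 × 10^3 eV⁻³ = 8.70 × 10^30 GeV⁻³.
Result: 8.70 × 10^30 × 7.696 × 10^-48 = 6.696 × 10^-17 m³.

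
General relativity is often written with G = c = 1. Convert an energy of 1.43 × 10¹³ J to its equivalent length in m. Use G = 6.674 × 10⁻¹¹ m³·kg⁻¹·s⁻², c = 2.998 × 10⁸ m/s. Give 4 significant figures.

Energy → length via G/c⁴.
1.43 × 10¹³ J × (G/c⁴) = 1.181 × 10⁻³¹ m

1.181 × 10⁻³¹ m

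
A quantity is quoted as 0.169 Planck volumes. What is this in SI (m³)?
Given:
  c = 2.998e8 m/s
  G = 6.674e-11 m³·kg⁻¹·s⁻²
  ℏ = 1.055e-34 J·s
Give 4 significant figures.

7.138e-106 m³

One Planck volume: V_P = (ℏG/c³)^(3/2) = 4.224e-105 m³.
0.169 × 4.224e-105 m³ = 7.138e-106 m³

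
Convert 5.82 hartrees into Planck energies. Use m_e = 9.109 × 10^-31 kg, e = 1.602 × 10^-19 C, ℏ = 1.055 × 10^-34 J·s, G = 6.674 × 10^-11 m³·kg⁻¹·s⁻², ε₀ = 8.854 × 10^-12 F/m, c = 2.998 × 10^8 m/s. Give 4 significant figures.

1.295 × 10^-26

hartree: E_h = m_e e⁴/(4πε₀ℏ)² = 4.354 × 10^-18 J
Planck energy: E_P = √(ℏc⁵/G) = 1.957 × 10^9 J
5.82 × 4.354 × 10^-18 / 1.957 × 10^9 = 1.295 × 10^-26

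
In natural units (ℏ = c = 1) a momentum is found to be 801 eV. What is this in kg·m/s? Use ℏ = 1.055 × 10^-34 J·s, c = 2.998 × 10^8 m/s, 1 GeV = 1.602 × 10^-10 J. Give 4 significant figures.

Momentum is [E]/c; divide by c.
1 GeV → 1/c × (1 GeV in J) = 5.344 × 10^-19 kg·m/s.
Convert the energy scale: 801 eV = 8.01 × 10^-7 GeV.
Result: 8.01 × 10^-7 × 5.344 × 10^-19 = 4.280 × 10^-25 kg·m/s.

4.280 × 10^-25 kg·m/s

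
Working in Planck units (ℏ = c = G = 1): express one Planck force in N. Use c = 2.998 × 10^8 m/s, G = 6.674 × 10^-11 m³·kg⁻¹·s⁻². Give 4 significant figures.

1.210 × 10^44 N

The unique combination of the constants set to 1 with dimensions of force is F_P = c⁴/G.
  = 8.078 × 10^33 / 6.674 × 10^-11
  = 1.210 × 10^44 N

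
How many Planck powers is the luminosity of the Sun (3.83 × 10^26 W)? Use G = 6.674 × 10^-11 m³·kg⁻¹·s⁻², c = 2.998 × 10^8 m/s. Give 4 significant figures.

1.055 × 10^-26

Planck power: P_P = c⁵/G = 3.629 × 10^52 W.
3.83 × 10^26 / 3.629 × 10^52 = 1.055 × 10^-26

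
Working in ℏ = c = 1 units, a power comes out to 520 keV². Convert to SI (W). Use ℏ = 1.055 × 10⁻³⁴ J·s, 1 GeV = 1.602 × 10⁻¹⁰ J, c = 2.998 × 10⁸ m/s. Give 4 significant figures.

1.265 × 10⁵ W

Power is [E]/[T] = [E]²/ℏ.
1 GeV² → 1/ℏ × (1 GeV in J)² = 2.433 × 10¹⁴ W.
Convert the energy scale: 520 keV² = 5.20 × 10⁻¹⁰ GeV².
Result: 5.20 × 10⁻¹⁰ × 2.433 × 10¹⁴ = 1.265 × 10⁵ W.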